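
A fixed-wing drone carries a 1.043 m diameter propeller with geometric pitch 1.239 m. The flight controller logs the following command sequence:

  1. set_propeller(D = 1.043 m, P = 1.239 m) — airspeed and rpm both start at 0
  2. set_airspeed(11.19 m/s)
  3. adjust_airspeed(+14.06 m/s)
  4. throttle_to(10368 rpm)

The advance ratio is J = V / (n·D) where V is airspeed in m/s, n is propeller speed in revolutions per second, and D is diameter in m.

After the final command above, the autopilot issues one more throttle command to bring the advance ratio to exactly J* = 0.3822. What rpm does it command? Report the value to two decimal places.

set_propeller: D = 1.043 m, P = 1.239 m (p = P/D = 1.187919); state ← (V=0, rpm=0)
set_airspeed(11.19): V ← 11.19 m/s
adjust_airspeed(+14.06): V ← 11.19 +14.06 = 25.25 m/s
throttle_to(10368): rpm ← 10368
final state: V = 25.25 m/s, rpm = 10368 → n = rpm/60 = 172.800000 rev/s
target J* = 0.3822; solve J* = V/(n·D) for n: n = V/(J*·D) = 25.25/(0.3822 × 1.043) = 63.341215 rev/s
rpm = 60·n = 3800.472914

rpm = 3800.47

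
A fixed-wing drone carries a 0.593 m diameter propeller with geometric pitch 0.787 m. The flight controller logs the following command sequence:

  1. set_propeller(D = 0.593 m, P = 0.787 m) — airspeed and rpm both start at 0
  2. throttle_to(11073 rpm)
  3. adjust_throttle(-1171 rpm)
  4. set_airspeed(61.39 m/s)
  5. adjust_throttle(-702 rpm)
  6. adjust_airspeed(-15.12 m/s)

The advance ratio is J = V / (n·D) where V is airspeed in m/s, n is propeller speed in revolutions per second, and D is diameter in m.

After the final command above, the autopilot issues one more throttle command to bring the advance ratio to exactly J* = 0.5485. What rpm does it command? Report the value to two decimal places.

set_propeller: D = 0.593 m, P = 0.787 m (p = P/D = 1.327150); state ← (V=0, rpm=0)
throttle_to(11073): rpm ← 11073
adjust_throttle(-1171): rpm ← 11073 -1171 = 9902
set_airspeed(61.39): V ← 61.39 m/s
adjust_throttle(-702): rpm ← 9902 -702 = 9200
adjust_airspeed(-15.12): V ← 61.39 -15.12 = 46.27 m/s
final state: V = 46.27 m/s, rpm = 9200 → n = rpm/60 = 153.333333 rev/s
target J* = 0.5485; solve J* = V/(n·D) for n: n = V/(J*·D) = 46.27/(0.5485 × 0.593) = 142.255208 rev/s
rpm = 60·n = 8535.312465

rpm = 8535.31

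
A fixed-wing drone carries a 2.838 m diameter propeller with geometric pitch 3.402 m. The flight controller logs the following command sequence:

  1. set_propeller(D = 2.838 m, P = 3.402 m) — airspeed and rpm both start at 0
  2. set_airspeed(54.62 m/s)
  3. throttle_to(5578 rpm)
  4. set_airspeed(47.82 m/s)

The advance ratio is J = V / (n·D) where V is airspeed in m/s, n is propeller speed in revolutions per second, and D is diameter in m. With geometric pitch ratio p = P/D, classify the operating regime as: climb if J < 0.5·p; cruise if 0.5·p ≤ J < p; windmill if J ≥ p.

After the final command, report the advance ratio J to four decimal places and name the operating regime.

J = 0.1812, regime = climb

set_propeller: D = 2.838 m, P = 3.402 m (p = P/D = 1.198732); state ← (V=0, rpm=0)
set_airspeed(54.62): V ← 54.62 m/s
throttle_to(5578): rpm ← 5578
set_airspeed(47.82): V ← 47.82 m/s
final state: V = 47.82 m/s, rpm = 5578 → n = rpm/60 = 92.966667 rev/s
J = V / (n·D) = 47.82 / (92.966667 × 2.838) = 0.181247
regime bands: climb J<0.5994 | cruise [0.5994, 1.1987) | windmill J≥1.1987
J = 0.1812 → climb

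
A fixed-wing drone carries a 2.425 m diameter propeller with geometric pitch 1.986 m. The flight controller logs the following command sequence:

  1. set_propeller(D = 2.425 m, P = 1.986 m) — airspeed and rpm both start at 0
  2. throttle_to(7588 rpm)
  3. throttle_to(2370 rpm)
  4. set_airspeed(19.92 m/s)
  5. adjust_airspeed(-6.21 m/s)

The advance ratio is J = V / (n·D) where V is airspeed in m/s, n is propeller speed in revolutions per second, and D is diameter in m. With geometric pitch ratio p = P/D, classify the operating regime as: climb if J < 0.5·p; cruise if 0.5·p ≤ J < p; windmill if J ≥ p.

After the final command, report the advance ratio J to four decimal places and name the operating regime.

J = 0.1431, regime = climb

set_propeller: D = 2.425 m, P = 1.986 m (p = P/D = 0.818969); state ← (V=0, rpm=0)
throttle_to(7588): rpm ← 7588
throttle_to(2370): rpm ← 2370
set_airspeed(19.92): V ← 19.92 m/s
adjust_airspeed(-6.21): V ← 19.92 -6.21 = 13.71 m/s
final state: V = 13.71 m/s, rpm = 2370 → n = rpm/60 = 39.500000 rev/s
J = V / (n·D) = 13.71 / (39.500000 × 2.425) = 0.143129
regime bands: climb J<0.4095 | cruise [0.4095, 0.8190) | windmill J≥0.8190
J = 0.1431 → climb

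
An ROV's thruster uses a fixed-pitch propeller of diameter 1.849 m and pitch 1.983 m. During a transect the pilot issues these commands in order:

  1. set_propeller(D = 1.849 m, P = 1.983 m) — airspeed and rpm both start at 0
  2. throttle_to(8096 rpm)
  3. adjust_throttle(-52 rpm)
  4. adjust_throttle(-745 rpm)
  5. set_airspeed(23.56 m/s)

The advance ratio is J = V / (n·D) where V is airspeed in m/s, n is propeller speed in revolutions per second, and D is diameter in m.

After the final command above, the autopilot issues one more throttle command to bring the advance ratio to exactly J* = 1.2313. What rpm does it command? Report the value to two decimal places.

rpm = 620.91

set_propeller: D = 1.849 m, P = 1.983 m (p = P/D = 1.072472); state ← (V=0, rpm=0)
throttle_to(8096): rpm ← 8096
adjust_throttle(-52): rpm ← 8096 -52 = 8044
adjust_throttle(-745): rpm ← 8044 -745 = 7299
set_airspeed(23.56): V ← 23.56 m/s
final state: V = 23.56 m/s, rpm = 7299 → n = rpm/60 = 121.650000 rev/s
target J* = 1.2313; solve J* = V/(n·D) for n: n = V/(J*·D) = 23.56/(1.2313 × 1.849) = 10.348431 rev/s
rpm = 60·n = 620.905842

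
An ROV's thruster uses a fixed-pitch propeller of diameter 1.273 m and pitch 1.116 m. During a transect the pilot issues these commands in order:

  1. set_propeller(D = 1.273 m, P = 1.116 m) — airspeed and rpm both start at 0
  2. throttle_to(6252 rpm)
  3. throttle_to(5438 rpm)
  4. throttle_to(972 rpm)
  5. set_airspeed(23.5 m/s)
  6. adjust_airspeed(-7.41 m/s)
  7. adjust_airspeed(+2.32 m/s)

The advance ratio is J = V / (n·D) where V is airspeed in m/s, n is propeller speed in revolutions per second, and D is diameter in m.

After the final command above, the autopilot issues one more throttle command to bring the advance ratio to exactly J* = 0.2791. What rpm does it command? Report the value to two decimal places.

rpm = 3108.97

set_propeller: D = 1.273 m, P = 1.116 m (p = P/D = 0.876669); state ← (V=0, rpm=0)
throttle_to(6252): rpm ← 6252
throttle_to(5438): rpm ← 5438
throttle_to(972): rpm ← 972
set_airspeed(23.5): V ← 23.5 m/s
adjust_airspeed(-7.41): V ← 23.5 -7.41 = 16.09 m/s
adjust_airspeed(+2.32): V ← 16.09 +2.32 = 18.41 m/s
final state: V = 18.41 m/s, rpm = 972 → n = rpm/60 = 16.200000 rev/s
target J* = 0.2791; solve J* = V/(n·D) for n: n = V/(J*·D) = 18.41/(0.2791 × 1.273) = 51.816199 rev/s
rpm = 60·n = 3108.971914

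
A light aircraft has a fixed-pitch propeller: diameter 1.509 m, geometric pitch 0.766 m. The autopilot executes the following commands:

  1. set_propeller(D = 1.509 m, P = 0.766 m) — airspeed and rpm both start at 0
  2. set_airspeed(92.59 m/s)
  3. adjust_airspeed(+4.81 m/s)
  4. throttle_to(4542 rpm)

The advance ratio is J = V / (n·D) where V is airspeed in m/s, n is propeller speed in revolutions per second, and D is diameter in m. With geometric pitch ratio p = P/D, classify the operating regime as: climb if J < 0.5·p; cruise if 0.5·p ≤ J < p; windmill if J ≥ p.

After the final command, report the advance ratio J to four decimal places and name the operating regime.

J = 0.8527, regime = windmill

set_propeller: D = 1.509 m, P = 0.766 m (p = P/D = 0.507621); state ← (V=0, rpm=0)
set_airspeed(92.59): V ← 92.59 m/s
adjust_airspeed(+4.81): V ← 92.59 +4.81 = 97.4 m/s
throttle_to(4542): rpm ← 4542
final state: V = 97.4 m/s, rpm = 4542 → n = rpm/60 = 75.700000 rev/s
J = V / (n·D) = 97.4 / (75.700000 × 1.509) = 0.852656
regime bands: climb J<0.2538 | cruise [0.2538, 0.5076) | windmill J≥0.5076
J = 0.8527 → windmill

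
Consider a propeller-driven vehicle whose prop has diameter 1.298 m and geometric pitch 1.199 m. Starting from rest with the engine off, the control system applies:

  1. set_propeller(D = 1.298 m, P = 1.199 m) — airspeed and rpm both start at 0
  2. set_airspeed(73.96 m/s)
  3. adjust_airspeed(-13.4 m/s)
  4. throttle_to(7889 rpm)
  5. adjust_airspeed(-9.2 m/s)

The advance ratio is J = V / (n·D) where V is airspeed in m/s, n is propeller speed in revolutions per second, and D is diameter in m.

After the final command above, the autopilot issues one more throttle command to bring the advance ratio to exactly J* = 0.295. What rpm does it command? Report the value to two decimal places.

set_propeller: D = 1.298 m, P = 1.199 m (p = P/D = 0.923729); state ← (V=0, rpm=0)
set_airspeed(73.96): V ← 73.96 m/s
adjust_airspeed(-13.4): V ← 73.96 -13.4 = 60.56 m/s
throttle_to(7889): rpm ← 7889
adjust_airspeed(-9.2): V ← 60.56 -9.2 = 51.36 m/s
final state: V = 51.36 m/s, rpm = 7889 → n = rpm/60 = 131.483333 rev/s
target J* = 0.295; solve J* = V/(n·D) for n: n = V/(J*·D) = 51.36/(0.295 × 1.298) = 134.130736 rev/s
rpm = 60·n = 8047.844141

rpm = 8047.84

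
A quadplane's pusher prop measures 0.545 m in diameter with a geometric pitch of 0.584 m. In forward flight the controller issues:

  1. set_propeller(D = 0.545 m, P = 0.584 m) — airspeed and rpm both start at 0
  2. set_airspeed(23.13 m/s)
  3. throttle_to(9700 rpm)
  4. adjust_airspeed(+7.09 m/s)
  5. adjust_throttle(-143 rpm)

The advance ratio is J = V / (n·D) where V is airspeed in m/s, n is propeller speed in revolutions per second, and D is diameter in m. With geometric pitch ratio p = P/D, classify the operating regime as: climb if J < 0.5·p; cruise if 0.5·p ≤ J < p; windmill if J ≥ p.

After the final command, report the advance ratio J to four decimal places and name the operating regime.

J = 0.3481, regime = climb

set_propeller: D = 0.545 m, P = 0.584 m (p = P/D = 1.071560); state ← (V=0, rpm=0)
set_airspeed(23.13): V ← 23.13 m/s
throttle_to(9700): rpm ← 9700
adjust_airspeed(+7.09): V ← 23.13 +7.09 = 30.22 m/s
adjust_throttle(-143): rpm ← 9700 -143 = 9557
final state: V = 30.22 m/s, rpm = 9557 → n = rpm/60 = 159.283333 rev/s
J = V / (n·D) = 30.22 / (159.283333 × 0.545) = 0.348119
regime bands: climb J<0.5358 | cruise [0.5358, 1.0716) | windmill J≥1.0716
J = 0.3481 → climb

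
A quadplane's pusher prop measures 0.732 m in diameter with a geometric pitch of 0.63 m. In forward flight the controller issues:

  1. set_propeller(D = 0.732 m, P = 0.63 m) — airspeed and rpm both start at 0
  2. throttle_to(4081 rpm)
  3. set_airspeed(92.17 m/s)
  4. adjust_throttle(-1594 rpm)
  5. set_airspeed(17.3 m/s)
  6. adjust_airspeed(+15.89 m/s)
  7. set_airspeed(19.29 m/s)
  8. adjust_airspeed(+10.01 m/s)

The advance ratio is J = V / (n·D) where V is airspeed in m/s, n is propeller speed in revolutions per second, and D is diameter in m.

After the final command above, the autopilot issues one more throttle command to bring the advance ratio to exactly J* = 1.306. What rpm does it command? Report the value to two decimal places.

rpm = 1838.93

set_propeller: D = 0.732 m, P = 0.63 m (p = P/D = 0.860656); state ← (V=0, rpm=0)
throttle_to(4081): rpm ← 4081
set_airspeed(92.17): V ← 92.17 m/s
adjust_throttle(-1594): rpm ← 4081 -1594 = 2487
set_airspeed(17.3): V ← 17.3 m/s
adjust_airspeed(+15.89): V ← 17.3 +15.89 = 33.19 m/s
set_airspeed(19.29): V ← 19.29 m/s
adjust_airspeed(+10.01): V ← 19.29 +10.01 = 29.3 m/s
final state: V = 29.3 m/s, rpm = 2487 → n = rpm/60 = 41.450000 rev/s
target J* = 1.306; solve J* = V/(n·D) for n: n = V/(J*·D) = 29.3/(1.306 × 0.732) = 30.648792 rev/s
rpm = 60·n = 1838.927522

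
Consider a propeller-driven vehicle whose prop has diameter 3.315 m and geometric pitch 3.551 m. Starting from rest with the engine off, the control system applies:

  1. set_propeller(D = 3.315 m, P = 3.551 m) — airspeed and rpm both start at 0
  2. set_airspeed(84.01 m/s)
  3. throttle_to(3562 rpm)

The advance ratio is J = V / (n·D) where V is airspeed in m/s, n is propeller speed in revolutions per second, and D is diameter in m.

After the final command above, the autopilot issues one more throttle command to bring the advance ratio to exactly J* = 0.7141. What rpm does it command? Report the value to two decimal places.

rpm = 2129.31

set_propeller: D = 3.315 m, P = 3.551 m (p = P/D = 1.071192); state ← (V=0, rpm=0)
set_airspeed(84.01): V ← 84.01 m/s
throttle_to(3562): rpm ← 3562
final state: V = 84.01 m/s, rpm = 3562 → n = rpm/60 = 59.366667 rev/s
target J* = 0.7141; solve J* = V/(n·D) for n: n = V/(J*·D) = 84.01/(0.7141 × 3.315) = 35.488563 rev/s
rpm = 60·n = 2129.313803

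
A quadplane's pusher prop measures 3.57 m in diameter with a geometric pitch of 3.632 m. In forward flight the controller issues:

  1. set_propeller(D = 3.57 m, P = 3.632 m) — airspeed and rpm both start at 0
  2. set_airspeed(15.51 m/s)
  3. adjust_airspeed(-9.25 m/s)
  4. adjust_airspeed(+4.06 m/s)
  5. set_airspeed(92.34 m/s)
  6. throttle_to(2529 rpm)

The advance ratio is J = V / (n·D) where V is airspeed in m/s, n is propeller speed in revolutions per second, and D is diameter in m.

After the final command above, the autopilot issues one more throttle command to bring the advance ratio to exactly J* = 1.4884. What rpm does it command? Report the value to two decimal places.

rpm = 1042.69

set_propeller: D = 3.57 m, P = 3.632 m (p = P/D = 1.017367); state ← (V=0, rpm=0)
set_airspeed(15.51): V ← 15.51 m/s
adjust_airspeed(-9.25): V ← 15.51 -9.25 = 6.26 m/s
adjust_airspeed(+4.06): V ← 6.26 +4.06 = 10.32 m/s
set_airspeed(92.34): V ← 92.34 m/s
throttle_to(2529): rpm ← 2529
final state: V = 92.34 m/s, rpm = 2529 → n = rpm/60 = 42.150000 rev/s
target J* = 1.4884; solve J* = V/(n·D) for n: n = V/(J*·D) = 92.34/(1.4884 × 3.57) = 17.378088 rev/s
rpm = 60·n = 1042.685282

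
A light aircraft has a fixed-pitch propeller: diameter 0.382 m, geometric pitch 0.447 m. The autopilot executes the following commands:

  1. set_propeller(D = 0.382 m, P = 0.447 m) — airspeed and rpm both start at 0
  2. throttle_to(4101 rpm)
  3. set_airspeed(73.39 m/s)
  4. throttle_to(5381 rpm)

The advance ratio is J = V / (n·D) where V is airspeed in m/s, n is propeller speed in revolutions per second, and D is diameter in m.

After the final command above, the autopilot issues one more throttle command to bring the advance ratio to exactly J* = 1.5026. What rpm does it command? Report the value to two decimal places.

rpm = 7671.52

set_propeller: D = 0.382 m, P = 0.447 m (p = P/D = 1.170157); state ← (V=0, rpm=0)
throttle_to(4101): rpm ← 4101
set_airspeed(73.39): V ← 73.39 m/s
throttle_to(5381): rpm ← 5381
final state: V = 73.39 m/s, rpm = 5381 → n = rpm/60 = 89.683333 rev/s
target J* = 1.5026; solve J* = V/(n·D) for n: n = V/(J*·D) = 73.39/(1.5026 × 0.382) = 127.858658 rev/s
rpm = 60·n = 7671.519454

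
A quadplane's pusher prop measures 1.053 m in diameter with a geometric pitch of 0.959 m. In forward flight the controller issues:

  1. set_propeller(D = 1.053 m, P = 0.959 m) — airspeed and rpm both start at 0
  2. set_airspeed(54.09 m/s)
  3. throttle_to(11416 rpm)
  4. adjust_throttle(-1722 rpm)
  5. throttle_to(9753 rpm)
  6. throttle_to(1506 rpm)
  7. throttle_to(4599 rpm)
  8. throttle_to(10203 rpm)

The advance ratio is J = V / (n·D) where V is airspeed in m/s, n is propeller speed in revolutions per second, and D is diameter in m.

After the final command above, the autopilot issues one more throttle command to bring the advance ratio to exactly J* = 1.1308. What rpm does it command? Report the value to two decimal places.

rpm = 2725.55

set_propeller: D = 1.053 m, P = 0.959 m (p = P/D = 0.910731); state ← (V=0, rpm=0)
set_airspeed(54.09): V ← 54.09 m/s
throttle_to(11416): rpm ← 11416
adjust_throttle(-1722): rpm ← 11416 -1722 = 9694
throttle_to(9753): rpm ← 9753
throttle_to(1506): rpm ← 1506
throttle_to(4599): rpm ← 4599
throttle_to(10203): rpm ← 10203
final state: V = 54.09 m/s, rpm = 10203 → n = rpm/60 = 170.050000 rev/s
target J* = 1.1308; solve J* = V/(n·D) for n: n = V/(J*·D) = 54.09/(1.1308 × 1.053) = 45.425824 rev/s
rpm = 60·n = 2725.549418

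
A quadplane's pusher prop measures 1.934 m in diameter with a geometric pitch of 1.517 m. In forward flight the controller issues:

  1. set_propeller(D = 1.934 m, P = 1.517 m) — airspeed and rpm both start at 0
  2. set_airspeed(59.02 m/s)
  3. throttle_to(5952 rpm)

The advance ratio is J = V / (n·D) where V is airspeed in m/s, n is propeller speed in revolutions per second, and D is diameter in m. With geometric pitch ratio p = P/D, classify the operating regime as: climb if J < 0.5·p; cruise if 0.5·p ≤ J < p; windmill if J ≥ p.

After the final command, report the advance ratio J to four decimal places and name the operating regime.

set_propeller: D = 1.934 m, P = 1.517 m (p = P/D = 0.784385); state ← (V=0, rpm=0)
set_airspeed(59.02): V ← 59.02 m/s
throttle_to(5952): rpm ← 5952
final state: V = 59.02 m/s, rpm = 5952 → n = rpm/60 = 99.200000 rev/s
J = V / (n·D) = 59.02 / (99.200000 × 1.934) = 0.307632
regime bands: climb J<0.3922 | cruise [0.3922, 0.7844) | windmill J≥0.7844
J = 0.3076 → climb

J = 0.3076, regime = climb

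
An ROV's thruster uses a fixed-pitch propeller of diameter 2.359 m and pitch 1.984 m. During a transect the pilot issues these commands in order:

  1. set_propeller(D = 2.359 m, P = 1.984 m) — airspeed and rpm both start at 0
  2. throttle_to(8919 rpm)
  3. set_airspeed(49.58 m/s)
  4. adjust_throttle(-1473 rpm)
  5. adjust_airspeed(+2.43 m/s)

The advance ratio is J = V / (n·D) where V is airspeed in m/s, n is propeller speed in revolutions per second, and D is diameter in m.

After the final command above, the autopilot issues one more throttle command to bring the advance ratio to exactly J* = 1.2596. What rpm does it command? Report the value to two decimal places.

set_propeller: D = 2.359 m, P = 1.984 m (p = P/D = 0.841034); state ← (V=0, rpm=0)
throttle_to(8919): rpm ← 8919
set_airspeed(49.58): V ← 49.58 m/s
adjust_throttle(-1473): rpm ← 8919 -1473 = 7446
adjust_airspeed(+2.43): V ← 49.58 +2.43 = 52.01 m/s
final state: V = 52.01 m/s, rpm = 7446 → n = rpm/60 = 124.100000 rev/s
target J* = 1.2596; solve J* = V/(n·D) for n: n = V/(J*·D) = 52.01/(1.2596 × 2.359) = 17.503555 rev/s
rpm = 60·n = 1050.213294

rpm = 1050.21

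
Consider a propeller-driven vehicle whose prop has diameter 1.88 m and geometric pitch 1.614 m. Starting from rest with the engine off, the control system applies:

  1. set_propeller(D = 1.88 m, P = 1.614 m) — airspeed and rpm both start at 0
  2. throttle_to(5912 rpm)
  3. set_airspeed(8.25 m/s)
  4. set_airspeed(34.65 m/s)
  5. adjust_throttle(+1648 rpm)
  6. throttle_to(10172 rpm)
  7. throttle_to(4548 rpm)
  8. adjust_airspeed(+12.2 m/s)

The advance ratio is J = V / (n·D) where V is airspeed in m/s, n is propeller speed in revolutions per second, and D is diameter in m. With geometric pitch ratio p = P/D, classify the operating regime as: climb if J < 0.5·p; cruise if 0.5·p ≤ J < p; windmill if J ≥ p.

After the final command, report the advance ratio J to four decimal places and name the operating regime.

set_propeller: D = 1.88 m, P = 1.614 m (p = P/D = 0.858511); state ← (V=0, rpm=0)
throttle_to(5912): rpm ← 5912
set_airspeed(8.25): V ← 8.25 m/s
set_airspeed(34.65): V ← 34.65 m/s
adjust_throttle(+1648): rpm ← 5912 +1648 = 7560
throttle_to(10172): rpm ← 10172
throttle_to(4548): rpm ← 4548
adjust_airspeed(+12.2): V ← 34.65 +12.2 = 46.85 m/s
final state: V = 46.85 m/s, rpm = 4548 → n = rpm/60 = 75.800000 rev/s
J = V / (n·D) = 46.85 / (75.800000 × 1.88) = 0.328763
regime bands: climb J<0.4293 | cruise [0.4293, 0.8585) | windmill J≥0.8585
J = 0.3288 → climb

J = 0.3288, regime = climb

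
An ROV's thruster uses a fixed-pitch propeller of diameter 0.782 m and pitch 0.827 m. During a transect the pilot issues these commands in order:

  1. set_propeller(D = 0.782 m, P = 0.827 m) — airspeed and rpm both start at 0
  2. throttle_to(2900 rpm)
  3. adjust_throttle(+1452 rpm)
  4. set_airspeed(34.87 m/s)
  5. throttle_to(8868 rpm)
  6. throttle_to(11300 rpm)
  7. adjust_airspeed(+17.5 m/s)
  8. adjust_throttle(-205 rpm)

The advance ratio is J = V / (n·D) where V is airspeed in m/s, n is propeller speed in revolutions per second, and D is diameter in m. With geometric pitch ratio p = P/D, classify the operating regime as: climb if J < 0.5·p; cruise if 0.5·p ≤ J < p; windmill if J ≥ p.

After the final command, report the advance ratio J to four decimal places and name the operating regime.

set_propeller: D = 0.782 m, P = 0.827 m (p = P/D = 1.057545); state ← (V=0, rpm=0)
throttle_to(2900): rpm ← 2900
adjust_throttle(+1452): rpm ← 2900 +1452 = 4352
set_airspeed(34.87): V ← 34.87 m/s
throttle_to(8868): rpm ← 8868
throttle_to(11300): rpm ← 11300
adjust_airspeed(+17.5): V ← 34.87 +17.5 = 52.37 m/s
adjust_throttle(-205): rpm ← 11300 -205 = 11095
final state: V = 52.37 m/s, rpm = 11095 → n = rpm/60 = 184.916667 rev/s
J = V / (n·D) = 52.37 / (184.916667 × 0.782) = 0.362159
regime bands: climb J<0.5288 | cruise [0.5288, 1.0575) | windmill J≥1.0575
J = 0.3622 → climb

J = 0.3622, regime = climb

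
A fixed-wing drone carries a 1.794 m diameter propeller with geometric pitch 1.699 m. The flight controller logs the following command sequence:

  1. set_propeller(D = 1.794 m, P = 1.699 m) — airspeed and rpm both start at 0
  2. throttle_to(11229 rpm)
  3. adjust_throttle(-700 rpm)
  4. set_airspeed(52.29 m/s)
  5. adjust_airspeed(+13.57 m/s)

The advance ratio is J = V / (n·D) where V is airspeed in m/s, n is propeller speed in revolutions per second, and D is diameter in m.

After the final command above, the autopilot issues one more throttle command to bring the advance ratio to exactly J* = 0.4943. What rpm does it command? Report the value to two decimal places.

set_propeller: D = 1.794 m, P = 1.699 m (p = P/D = 0.947046); state ← (V=0, rpm=0)
throttle_to(11229): rpm ← 11229
adjust_throttle(-700): rpm ← 11229 -700 = 10529
set_airspeed(52.29): V ← 52.29 m/s
adjust_airspeed(+13.57): V ← 52.29 +13.57 = 65.86 m/s
final state: V = 65.86 m/s, rpm = 10529 → n = rpm/60 = 175.483333 rev/s
target J* = 0.4943; solve J* = V/(n·D) for n: n = V/(J*·D) = 65.86/(0.4943 × 1.794) = 74.269188 rev/s
rpm = 60·n = 4456.151295

rpm = 4456.15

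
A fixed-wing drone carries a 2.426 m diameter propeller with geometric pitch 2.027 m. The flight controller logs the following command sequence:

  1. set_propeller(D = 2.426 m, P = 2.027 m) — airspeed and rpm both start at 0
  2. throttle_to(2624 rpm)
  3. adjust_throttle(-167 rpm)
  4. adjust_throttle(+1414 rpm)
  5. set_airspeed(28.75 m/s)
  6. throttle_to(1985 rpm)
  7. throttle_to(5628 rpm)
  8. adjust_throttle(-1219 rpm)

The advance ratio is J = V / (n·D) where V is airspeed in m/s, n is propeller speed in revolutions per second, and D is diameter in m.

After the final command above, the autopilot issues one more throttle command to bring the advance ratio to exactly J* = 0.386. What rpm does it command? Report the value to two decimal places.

set_propeller: D = 2.426 m, P = 2.027 m (p = P/D = 0.835532); state ← (V=0, rpm=0)
throttle_to(2624): rpm ← 2624
adjust_throttle(-167): rpm ← 2624 -167 = 2457
adjust_throttle(+1414): rpm ← 2457 +1414 = 3871
set_airspeed(28.75): V ← 28.75 m/s
throttle_to(1985): rpm ← 1985
throttle_to(5628): rpm ← 5628
adjust_throttle(-1219): rpm ← 5628 -1219 = 4409
final state: V = 28.75 m/s, rpm = 4409 → n = rpm/60 = 73.483333 rev/s
target J* = 0.386; solve J* = V/(n·D) for n: n = V/(J*·D) = 28.75/(0.386 × 2.426) = 30.701511 rev/s
rpm = 60·n = 1842.090650

rpm = 1842.09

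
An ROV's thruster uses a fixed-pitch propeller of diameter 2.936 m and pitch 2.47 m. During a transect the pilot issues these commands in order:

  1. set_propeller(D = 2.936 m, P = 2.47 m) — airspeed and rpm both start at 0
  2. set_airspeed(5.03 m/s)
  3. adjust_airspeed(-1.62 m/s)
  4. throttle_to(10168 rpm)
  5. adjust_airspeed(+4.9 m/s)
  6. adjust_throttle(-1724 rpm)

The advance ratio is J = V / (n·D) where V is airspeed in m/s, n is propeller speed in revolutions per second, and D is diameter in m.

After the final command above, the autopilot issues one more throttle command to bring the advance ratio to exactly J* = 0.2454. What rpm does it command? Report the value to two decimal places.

rpm = 692.02

set_propeller: D = 2.936 m, P = 2.47 m (p = P/D = 0.841281); state ← (V=0, rpm=0)
set_airspeed(5.03): V ← 5.03 m/s
adjust_airspeed(-1.62): V ← 5.03 -1.62 = 3.41 m/s
throttle_to(10168): rpm ← 10168
adjust_airspeed(+4.9): V ← 3.41 +4.9 = 8.31 m/s
adjust_throttle(-1724): rpm ← 10168 -1724 = 8444
final state: V = 8.31 m/s, rpm = 8444 → n = rpm/60 = 140.733333 rev/s
target J* = 0.2454; solve J* = V/(n·D) for n: n = V/(J*·D) = 8.31/(0.2454 × 2.936) = 11.533747 rev/s
rpm = 60·n = 692.024810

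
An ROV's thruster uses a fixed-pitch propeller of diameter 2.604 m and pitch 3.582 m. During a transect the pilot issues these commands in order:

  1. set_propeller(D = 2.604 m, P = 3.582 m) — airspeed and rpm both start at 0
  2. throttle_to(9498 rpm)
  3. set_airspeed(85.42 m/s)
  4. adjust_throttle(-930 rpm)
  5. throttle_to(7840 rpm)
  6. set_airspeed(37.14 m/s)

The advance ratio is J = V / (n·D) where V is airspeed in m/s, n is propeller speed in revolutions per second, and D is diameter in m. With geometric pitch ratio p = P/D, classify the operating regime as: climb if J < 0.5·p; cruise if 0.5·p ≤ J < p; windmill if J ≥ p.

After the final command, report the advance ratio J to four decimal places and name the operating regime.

J = 0.1092, regime = climb

set_propeller: D = 2.604 m, P = 3.582 m (p = P/D = 1.375576); state ← (V=0, rpm=0)
throttle_to(9498): rpm ← 9498
set_airspeed(85.42): V ← 85.42 m/s
adjust_throttle(-930): rpm ← 9498 -930 = 8568
throttle_to(7840): rpm ← 7840
set_airspeed(37.14): V ← 37.14 m/s
final state: V = 37.14 m/s, rpm = 7840 → n = rpm/60 = 130.666667 rev/s
J = V / (n·D) = 37.14 / (130.666667 × 2.604) = 0.109153
regime bands: climb J<0.6878 | cruise [0.6878, 1.3756) | windmill J≥1.3756
J = 0.1092 → climb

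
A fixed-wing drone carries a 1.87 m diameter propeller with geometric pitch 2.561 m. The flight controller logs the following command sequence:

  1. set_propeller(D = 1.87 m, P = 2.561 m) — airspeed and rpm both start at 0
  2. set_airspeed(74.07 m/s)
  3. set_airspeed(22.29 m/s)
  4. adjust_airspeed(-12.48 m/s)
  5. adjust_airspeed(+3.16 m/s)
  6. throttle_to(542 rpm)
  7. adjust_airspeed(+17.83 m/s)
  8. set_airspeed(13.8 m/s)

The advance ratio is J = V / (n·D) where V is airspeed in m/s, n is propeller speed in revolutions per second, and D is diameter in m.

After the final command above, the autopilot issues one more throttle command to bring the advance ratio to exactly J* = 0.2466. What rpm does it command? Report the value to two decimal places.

rpm = 1795.54

set_propeller: D = 1.87 m, P = 2.561 m (p = P/D = 1.369519); state ← (V=0, rpm=0)
set_airspeed(74.07): V ← 74.07 m/s
set_airspeed(22.29): V ← 22.29 m/s
adjust_airspeed(-12.48): V ← 22.29 -12.48 = 9.81 m/s
adjust_airspeed(+3.16): V ← 9.81 +3.16 = 12.97 m/s
throttle_to(542): rpm ← 542
adjust_airspeed(+17.83): V ← 12.97 +17.83 = 30.8 m/s
set_airspeed(13.8): V ← 13.8 m/s
final state: V = 13.8 m/s, rpm = 542 → n = rpm/60 = 9.033333 rev/s
target J* = 0.2466; solve J* = V/(n·D) for n: n = V/(J*·D) = 13.8/(0.2466 × 1.87) = 29.925706 rev/s
rpm = 60·n = 1795.542371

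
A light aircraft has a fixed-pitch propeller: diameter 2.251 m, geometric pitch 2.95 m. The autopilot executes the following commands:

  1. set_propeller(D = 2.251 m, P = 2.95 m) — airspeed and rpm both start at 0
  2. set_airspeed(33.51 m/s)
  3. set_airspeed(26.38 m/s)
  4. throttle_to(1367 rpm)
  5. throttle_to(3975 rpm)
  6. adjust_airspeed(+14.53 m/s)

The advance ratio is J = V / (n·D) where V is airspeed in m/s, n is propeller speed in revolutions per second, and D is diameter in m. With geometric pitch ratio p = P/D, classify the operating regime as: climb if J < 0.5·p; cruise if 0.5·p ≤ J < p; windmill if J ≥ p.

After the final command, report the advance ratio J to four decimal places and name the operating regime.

J = 0.2743, regime = climb

set_propeller: D = 2.251 m, P = 2.95 m (p = P/D = 1.310529); state ← (V=0, rpm=0)
set_airspeed(33.51): V ← 33.51 m/s
set_airspeed(26.38): V ← 26.38 m/s
throttle_to(1367): rpm ← 1367
throttle_to(3975): rpm ← 3975
adjust_airspeed(+14.53): V ← 26.38 +14.53 = 40.91 m/s
final state: V = 40.91 m/s, rpm = 3975 → n = rpm/60 = 66.250000 rev/s
J = V / (n·D) = 40.91 / (66.250000 × 2.251) = 0.274327
regime bands: climb J<0.6553 | cruise [0.6553, 1.3105) | windmill J≥1.3105
J = 0.2743 → climb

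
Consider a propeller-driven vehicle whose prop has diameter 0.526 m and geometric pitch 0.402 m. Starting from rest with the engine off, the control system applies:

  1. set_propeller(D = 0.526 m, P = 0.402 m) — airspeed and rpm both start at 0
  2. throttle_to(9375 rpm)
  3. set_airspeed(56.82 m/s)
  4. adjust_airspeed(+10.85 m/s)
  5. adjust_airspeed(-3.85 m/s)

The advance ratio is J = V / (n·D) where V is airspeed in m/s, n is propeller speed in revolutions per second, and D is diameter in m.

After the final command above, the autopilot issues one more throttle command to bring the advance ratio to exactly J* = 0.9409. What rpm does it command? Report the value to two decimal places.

rpm = 7737.11

set_propeller: D = 0.526 m, P = 0.402 m (p = P/D = 0.764259); state ← (V=0, rpm=0)
throttle_to(9375): rpm ← 9375
set_airspeed(56.82): V ← 56.82 m/s
adjust_airspeed(+10.85): V ← 56.82 +10.85 = 67.67 m/s
adjust_airspeed(-3.85): V ← 67.67 -3.85 = 63.82 m/s
final state: V = 63.82 m/s, rpm = 9375 → n = rpm/60 = 156.250000 rev/s
target J* = 0.9409; solve J* = V/(n·D) for n: n = V/(J*·D) = 63.82/(0.9409 × 0.526) = 128.951853 rev/s
rpm = 60·n = 7737.111179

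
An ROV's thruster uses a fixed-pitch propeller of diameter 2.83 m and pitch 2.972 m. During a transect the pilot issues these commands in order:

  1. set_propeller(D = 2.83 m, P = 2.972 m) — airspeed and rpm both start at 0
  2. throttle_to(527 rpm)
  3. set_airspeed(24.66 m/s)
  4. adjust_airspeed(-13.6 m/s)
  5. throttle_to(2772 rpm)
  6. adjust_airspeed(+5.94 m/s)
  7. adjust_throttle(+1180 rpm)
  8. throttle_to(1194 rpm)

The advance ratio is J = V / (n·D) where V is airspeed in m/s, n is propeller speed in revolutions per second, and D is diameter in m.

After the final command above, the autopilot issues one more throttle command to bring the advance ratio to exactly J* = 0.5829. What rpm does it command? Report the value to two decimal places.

set_propeller: D = 2.83 m, P = 2.972 m (p = P/D = 1.050177); state ← (V=0, rpm=0)
throttle_to(527): rpm ← 527
set_airspeed(24.66): V ← 24.66 m/s
adjust_airspeed(-13.6): V ← 24.66 -13.6 = 11.06 m/s
throttle_to(2772): rpm ← 2772
adjust_airspeed(+5.94): V ← 11.06 +5.94 = 17 m/s
adjust_throttle(+1180): rpm ← 2772 +1180 = 3952
throttle_to(1194): rpm ← 1194
final state: V = 17 m/s, rpm = 1194 → n = rpm/60 = 19.900000 rev/s
target J* = 0.5829; solve J* = V/(n·D) for n: n = V/(J*·D) = 17/(0.5829 × 2.83) = 10.305485 rev/s
rpm = 60·n = 618.329093

rpm = 618.33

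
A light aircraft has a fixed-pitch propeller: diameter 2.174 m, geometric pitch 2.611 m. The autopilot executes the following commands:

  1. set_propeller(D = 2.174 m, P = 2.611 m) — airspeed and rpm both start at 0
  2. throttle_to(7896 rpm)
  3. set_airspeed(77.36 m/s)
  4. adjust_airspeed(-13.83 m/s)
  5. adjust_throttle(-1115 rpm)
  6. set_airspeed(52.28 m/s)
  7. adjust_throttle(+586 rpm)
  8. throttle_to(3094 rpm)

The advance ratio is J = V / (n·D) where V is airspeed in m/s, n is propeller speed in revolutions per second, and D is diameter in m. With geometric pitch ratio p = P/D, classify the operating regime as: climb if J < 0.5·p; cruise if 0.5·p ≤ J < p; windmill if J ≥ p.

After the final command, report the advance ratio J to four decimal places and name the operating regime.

set_propeller: D = 2.174 m, P = 2.611 m (p = P/D = 1.201012); state ← (V=0, rpm=0)
throttle_to(7896): rpm ← 7896
set_airspeed(77.36): V ← 77.36 m/s
adjust_airspeed(-13.83): V ← 77.36 -13.83 = 63.53 m/s
adjust_throttle(-1115): rpm ← 7896 -1115 = 6781
set_airspeed(52.28): V ← 52.28 m/s
adjust_throttle(+586): rpm ← 6781 +586 = 7367
throttle_to(3094): rpm ← 3094
final state: V = 52.28 m/s, rpm = 3094 → n = rpm/60 = 51.566667 rev/s
J = V / (n·D) = 52.28 / (51.566667 × 2.174) = 0.466345
regime bands: climb J<0.6005 | cruise [0.6005, 1.2010) | windmill J≥1.2010
J = 0.4663 → climb

J = 0.4663, regime = climb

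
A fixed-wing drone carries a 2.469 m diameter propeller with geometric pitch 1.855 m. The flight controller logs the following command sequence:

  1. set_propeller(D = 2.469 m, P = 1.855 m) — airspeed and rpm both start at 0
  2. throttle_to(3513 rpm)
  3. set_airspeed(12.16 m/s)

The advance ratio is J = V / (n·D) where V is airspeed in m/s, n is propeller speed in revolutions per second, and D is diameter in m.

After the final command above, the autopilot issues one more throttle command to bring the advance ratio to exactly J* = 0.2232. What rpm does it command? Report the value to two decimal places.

set_propeller: D = 2.469 m, P = 1.855 m (p = P/D = 0.751316); state ← (V=0, rpm=0)
throttle_to(3513): rpm ← 3513
set_airspeed(12.16): V ← 12.16 m/s
final state: V = 12.16 m/s, rpm = 3513 → n = rpm/60 = 58.550000 rev/s
target J* = 0.2232; solve J* = V/(n·D) for n: n = V/(J*·D) = 12.16/(0.2232 × 2.469) = 22.065730 rev/s
rpm = 60·n = 1323.943785

rpm = 1323.94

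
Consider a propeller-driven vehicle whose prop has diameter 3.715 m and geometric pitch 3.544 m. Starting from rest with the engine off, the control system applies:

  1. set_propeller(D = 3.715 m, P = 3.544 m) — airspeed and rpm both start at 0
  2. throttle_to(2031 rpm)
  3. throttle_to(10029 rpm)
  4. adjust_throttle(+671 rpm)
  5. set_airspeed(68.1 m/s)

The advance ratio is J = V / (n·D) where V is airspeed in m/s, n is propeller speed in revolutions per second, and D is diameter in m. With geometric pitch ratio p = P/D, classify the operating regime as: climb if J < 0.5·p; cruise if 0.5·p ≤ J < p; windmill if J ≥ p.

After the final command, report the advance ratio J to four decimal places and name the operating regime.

J = 0.1028, regime = climb

set_propeller: D = 3.715 m, P = 3.544 m (p = P/D = 0.953970); state ← (V=0, rpm=0)
throttle_to(2031): rpm ← 2031
throttle_to(10029): rpm ← 10029
adjust_throttle(+671): rpm ← 10029 +671 = 10700
set_airspeed(68.1): V ← 68.1 m/s
final state: V = 68.1 m/s, rpm = 10700 → n = rpm/60 = 178.333333 rev/s
J = V / (n·D) = 68.1 / (178.333333 × 3.715) = 0.102791
regime bands: climb J<0.4770 | cruise [0.4770, 0.9540) | windmill J≥0.9540
J = 0.1028 → climb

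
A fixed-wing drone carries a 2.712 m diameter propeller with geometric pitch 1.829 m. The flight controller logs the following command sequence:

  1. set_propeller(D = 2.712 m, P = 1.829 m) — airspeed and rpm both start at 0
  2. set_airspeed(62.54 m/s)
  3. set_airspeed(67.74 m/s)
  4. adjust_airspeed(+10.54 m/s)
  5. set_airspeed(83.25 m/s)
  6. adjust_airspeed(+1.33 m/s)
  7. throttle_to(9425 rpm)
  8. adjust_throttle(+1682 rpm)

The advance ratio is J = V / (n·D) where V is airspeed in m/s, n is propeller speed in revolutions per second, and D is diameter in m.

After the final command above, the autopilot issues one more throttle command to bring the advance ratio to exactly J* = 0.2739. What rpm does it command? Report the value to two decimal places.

rpm = 6831.83

set_propeller: D = 2.712 m, P = 1.829 m (p = P/D = 0.674410); state ← (V=0, rpm=0)
set_airspeed(62.54): V ← 62.54 m/s
set_airspeed(67.74): V ← 67.74 m/s
adjust_airspeed(+10.54): V ← 67.74 +10.54 = 78.28 m/s
set_airspeed(83.25): V ← 83.25 m/s
adjust_airspeed(+1.33): V ← 83.25 +1.33 = 84.58 m/s
throttle_to(9425): rpm ← 9425
adjust_throttle(+1682): rpm ← 9425 +1682 = 11107
final state: V = 84.58 m/s, rpm = 11107 → n = rpm/60 = 185.116667 rev/s
target J* = 0.2739; solve J* = V/(n·D) for n: n = V/(J*·D) = 84.58/(0.2739 × 2.712) = 113.863876 rev/s
rpm = 60·n = 6831.832560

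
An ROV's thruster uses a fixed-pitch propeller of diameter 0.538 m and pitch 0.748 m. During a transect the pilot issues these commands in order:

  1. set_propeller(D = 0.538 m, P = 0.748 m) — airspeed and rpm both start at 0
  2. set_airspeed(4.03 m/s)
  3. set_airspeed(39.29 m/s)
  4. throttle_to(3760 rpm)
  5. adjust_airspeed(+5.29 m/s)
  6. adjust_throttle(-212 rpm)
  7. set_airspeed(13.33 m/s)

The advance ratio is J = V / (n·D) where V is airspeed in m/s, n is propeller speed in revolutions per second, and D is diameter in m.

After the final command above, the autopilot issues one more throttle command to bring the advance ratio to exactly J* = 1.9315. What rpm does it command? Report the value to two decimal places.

rpm = 769.67

set_propeller: D = 0.538 m, P = 0.748 m (p = P/D = 1.390335); state ← (V=0, rpm=0)
set_airspeed(4.03): V ← 4.03 m/s
set_airspeed(39.29): V ← 39.29 m/s
throttle_to(3760): rpm ← 3760
adjust_airspeed(+5.29): V ← 39.29 +5.29 = 44.58 m/s
adjust_throttle(-212): rpm ← 3760 -212 = 3548
set_airspeed(13.33): V ← 13.33 m/s
final state: V = 13.33 m/s, rpm = 3548 → n = rpm/60 = 59.133333 rev/s
target J* = 1.9315; solve J* = V/(n·D) for n: n = V/(J*·D) = 13.33/(1.9315 × 0.538) = 12.827829 rev/s
rpm = 60·n = 769.669739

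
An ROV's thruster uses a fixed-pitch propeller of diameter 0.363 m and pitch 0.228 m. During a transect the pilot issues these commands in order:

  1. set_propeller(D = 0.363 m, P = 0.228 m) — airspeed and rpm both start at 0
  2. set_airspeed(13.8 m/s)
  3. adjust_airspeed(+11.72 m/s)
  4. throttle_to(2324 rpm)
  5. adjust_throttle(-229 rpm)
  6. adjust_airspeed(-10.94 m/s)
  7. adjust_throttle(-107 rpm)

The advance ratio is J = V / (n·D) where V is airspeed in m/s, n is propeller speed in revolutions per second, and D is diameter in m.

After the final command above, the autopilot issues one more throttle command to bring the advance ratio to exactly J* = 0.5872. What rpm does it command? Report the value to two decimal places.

set_propeller: D = 0.363 m, P = 0.228 m (p = P/D = 0.628099); state ← (V=0, rpm=0)
set_airspeed(13.8): V ← 13.8 m/s
adjust_airspeed(+11.72): V ← 13.8 +11.72 = 25.52 m/s
throttle_to(2324): rpm ← 2324
adjust_throttle(-229): rpm ← 2324 -229 = 2095
adjust_airspeed(-10.94): V ← 25.52 -10.94 = 14.58 m/s
adjust_throttle(-107): rpm ← 2095 -107 = 1988
final state: V = 14.58 m/s, rpm = 1988 → n = rpm/60 = 33.133333 rev/s
target J* = 0.5872; solve J* = V/(n·D) for n: n = V/(J*·D) = 14.58/(0.5872 × 0.363) = 68.401378 rev/s
rpm = 60·n = 4104.082690

rpm = 4104.08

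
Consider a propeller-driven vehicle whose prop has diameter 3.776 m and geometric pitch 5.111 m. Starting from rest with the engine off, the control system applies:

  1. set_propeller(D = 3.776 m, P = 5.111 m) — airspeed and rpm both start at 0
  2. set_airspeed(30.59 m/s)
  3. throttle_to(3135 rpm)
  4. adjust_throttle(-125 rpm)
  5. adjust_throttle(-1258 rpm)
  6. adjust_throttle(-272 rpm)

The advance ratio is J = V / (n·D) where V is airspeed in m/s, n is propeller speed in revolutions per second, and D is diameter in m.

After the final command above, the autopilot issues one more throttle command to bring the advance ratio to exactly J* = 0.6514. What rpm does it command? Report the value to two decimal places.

set_propeller: D = 3.776 m, P = 5.111 m (p = P/D = 1.353549); state ← (V=0, rpm=0)
set_airspeed(30.59): V ← 30.59 m/s
throttle_to(3135): rpm ← 3135
adjust_throttle(-125): rpm ← 3135 -125 = 3010
adjust_throttle(-1258): rpm ← 3010 -1258 = 1752
adjust_throttle(-272): rpm ← 1752 -272 = 1480
final state: V = 30.59 m/s, rpm = 1480 → n = rpm/60 = 24.666667 rev/s
target J* = 0.6514; solve J* = V/(n·D) for n: n = V/(J*·D) = 30.59/(0.6514 × 3.776) = 12.436545 rev/s
rpm = 60·n = 746.192685

rpm = 746.19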